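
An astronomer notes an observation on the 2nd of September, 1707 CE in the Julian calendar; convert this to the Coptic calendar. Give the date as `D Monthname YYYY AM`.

4 Thout 1424 AM

Both dates share Julian Day Number 2344784; in the Coptic calendar that is 4 Thout 1424 AM.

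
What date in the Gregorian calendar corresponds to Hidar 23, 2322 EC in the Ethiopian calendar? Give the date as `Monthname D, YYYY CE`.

December 5, 2329 CE

Both dates share Julian Day Number 2572048; in the Gregorian calendar that is 5 December 2329 CE.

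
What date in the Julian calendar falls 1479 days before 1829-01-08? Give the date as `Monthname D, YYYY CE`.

Counting 1479 days back from JDN 2389108 reaches JDN 2387629, which is December 21, 1824 CE.

December 21, 1824 CE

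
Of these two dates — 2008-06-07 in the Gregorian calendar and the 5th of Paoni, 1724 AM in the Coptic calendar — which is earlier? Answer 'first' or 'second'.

Converting both to JDN: 2454625 vs 2454630; the smaller is the first.

first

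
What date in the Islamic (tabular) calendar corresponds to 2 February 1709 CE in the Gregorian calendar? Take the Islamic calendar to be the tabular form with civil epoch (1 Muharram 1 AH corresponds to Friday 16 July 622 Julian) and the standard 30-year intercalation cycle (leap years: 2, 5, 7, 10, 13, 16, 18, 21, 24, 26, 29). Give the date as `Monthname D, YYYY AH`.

Dhu al-Qa'dah 22, 1120 AH

Both dates share Julian Day Number 2345292; in the tabular Islamic calendar that is 22 Dhu al-Qa'dah 1120 AH.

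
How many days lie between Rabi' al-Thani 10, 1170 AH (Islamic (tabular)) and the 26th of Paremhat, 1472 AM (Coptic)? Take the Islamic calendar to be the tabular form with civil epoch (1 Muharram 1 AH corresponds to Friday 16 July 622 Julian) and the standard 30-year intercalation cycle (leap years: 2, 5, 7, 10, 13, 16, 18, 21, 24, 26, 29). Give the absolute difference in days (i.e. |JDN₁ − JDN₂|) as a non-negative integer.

First date → JDN 2362793; second date → JDN 2362518.
The interval is |2362793 − 2362518| = 275 days.

275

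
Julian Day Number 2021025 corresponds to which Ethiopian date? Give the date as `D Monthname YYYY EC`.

12 Miyazya 813 EC

The proleptic Gregorian equivalent of JDN 2021025 is 11 April 821.
In the Ethiopian calendar that day is 12 Miyazya 813 EC.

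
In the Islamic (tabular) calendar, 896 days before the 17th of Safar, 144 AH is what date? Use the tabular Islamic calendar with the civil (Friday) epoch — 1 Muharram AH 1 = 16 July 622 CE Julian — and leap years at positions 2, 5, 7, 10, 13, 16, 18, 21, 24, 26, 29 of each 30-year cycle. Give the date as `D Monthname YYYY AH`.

The starting date is JDN 1999160; 1999160 − 896 = 1998264.
JDN 1998264 corresponds to 7 Sha'ban 141 AH.

7 Sha'ban 141 AH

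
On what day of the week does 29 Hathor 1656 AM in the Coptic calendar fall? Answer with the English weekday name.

Saturday

In the Gregorian calendar this is 9 December 1939 (JDN 2429607).
JDN 2429607 mod 7 = 5, and JDN 0 was a Monday, so this is a Saturday.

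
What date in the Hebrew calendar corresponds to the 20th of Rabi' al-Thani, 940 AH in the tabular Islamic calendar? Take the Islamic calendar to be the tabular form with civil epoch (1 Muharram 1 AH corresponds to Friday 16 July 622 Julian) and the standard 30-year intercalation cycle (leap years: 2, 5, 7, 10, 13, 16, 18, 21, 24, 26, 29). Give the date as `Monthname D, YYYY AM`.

Julian Day Number of the source date = 2281298.
Converting JDN 2281298 to the Hebrew calendar gives 20 Cheshvan 5294 AM.

Cheshvan 20, 5294 AM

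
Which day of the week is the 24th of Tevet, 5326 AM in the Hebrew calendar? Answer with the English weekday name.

In the proleptic Gregorian calendar this is 26 December 1565 (JDN 2293024).
JDN 2293024 mod 7 = 6, and JDN 0 was a Monday, so this is a Sunday.

Sunday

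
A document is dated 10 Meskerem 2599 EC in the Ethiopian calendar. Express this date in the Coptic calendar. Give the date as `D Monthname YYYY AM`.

Both dates share Julian Day Number 2673149; in the Coptic calendar that is 10 Thout 2323 AM.

10 Thout 2323 AM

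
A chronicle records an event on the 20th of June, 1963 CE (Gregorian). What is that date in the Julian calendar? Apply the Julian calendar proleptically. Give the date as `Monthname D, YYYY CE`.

June 7, 1963 CE

For dates in this range the Gregorian date is 13 days ahead of the Julian.
20 June 1963 Gregorian − 13 days → 7 June 1963 Julian.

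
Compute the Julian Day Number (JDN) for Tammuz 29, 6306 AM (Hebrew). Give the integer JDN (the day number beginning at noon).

2651177

In the Gregorian calendar the same day is 29 July 2546.
JDN 2400001 is 17 November 1858 CE (Gregorian), MJD 0; the target day is +251176 days from there, so JDN = 2651177.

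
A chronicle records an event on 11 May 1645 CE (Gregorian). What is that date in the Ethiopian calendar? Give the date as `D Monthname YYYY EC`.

Both dates share Julian Day Number 2322015; in the Ethiopian calendar that is 6 Ginbot 1637 EC.

6 Ginbot 1637 EC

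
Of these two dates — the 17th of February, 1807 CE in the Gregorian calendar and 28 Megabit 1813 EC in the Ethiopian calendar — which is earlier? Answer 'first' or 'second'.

First date → JDN 2381100; second date → JDN 2386261.
JDN 2381100 < JDN 2386261, so the first date is earlier.

first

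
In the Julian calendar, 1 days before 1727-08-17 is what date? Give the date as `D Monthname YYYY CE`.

JDN of 1727-08-17 = 2352073.
2352073 − 1 = 2352072.
JDN 2352072 in the Julian calendar is 16 August 1727 CE.

16 August 1727 CE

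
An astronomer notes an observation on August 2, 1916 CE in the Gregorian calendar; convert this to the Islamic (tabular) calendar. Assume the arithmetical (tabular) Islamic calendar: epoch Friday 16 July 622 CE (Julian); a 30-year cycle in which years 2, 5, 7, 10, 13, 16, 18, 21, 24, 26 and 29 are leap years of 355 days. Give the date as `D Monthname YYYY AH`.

2 Shawwal 1334 AH

Julian Day Number of the source date = 2421078.
Converting JDN 2421078 to the tabular Islamic calendar gives 2 Shawwal 1334 AH.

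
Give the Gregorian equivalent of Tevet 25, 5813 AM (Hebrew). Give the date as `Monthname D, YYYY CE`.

Julian Day Number of the source date = 2470918.
Converting JDN 2470918 to the Gregorian calendar gives 15 January 2053 CE.

January 15, 2053 CE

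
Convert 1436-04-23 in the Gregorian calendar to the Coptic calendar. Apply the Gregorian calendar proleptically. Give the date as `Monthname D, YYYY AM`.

Julian Day Number of the source date = 2245661.
Converting JDN 2245661 to the Coptic calendar gives 19 Parmouti 1152 AM.

Parmouti 19, 1152 AM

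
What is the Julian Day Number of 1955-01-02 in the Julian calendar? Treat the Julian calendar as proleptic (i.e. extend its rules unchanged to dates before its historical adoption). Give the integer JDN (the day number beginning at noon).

Equivalently 15 January 1955 (Gregorian).
JDN 2299161 is 15 October 1582 CE (Gregorian); the target day is +135962 days from there, so JDN = 2435123.

2435123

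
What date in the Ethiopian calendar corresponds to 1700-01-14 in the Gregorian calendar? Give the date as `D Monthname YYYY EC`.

Both dates share Julian Day Number 2341986; in the Ethiopian calendar that is 8 Tir 1692 EC.

8 Tir 1692 EC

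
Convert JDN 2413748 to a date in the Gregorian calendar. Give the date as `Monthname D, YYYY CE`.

July 7, 1896 CE

Counting from JDN 2299161 = 15 Oct 1582 gives an offset of 114587 days.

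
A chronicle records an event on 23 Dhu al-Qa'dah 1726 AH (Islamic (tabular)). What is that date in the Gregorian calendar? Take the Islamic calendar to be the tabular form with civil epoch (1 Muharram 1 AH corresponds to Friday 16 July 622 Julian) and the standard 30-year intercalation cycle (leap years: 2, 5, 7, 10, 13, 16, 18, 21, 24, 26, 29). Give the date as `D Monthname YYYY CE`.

17 January 2297 CE

Both dates share Julian Day Number 2560039; in the Gregorian calendar that is 17 January 2297 CE.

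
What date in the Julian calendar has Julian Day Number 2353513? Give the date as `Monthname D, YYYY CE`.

JDN 2353513 is 7 August 1731 in the Gregorian calendar.
In the Julian calendar that day is July 27, 1731 CE.

July 27, 1731 CE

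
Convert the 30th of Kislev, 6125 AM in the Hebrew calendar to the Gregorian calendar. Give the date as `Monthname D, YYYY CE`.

Julian Day Number of the source date = 2584853.
Converting JDN 2584853 to the Gregorian calendar gives 26 December 2364 CE.

December 26, 2364 CE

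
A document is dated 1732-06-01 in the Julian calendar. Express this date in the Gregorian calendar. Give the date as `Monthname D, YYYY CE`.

June 12, 1732 CE

At this point the Julian calendar is 11 days behind the Gregorian.
1 June 1732 Julian + 11 days → 12 June 1732 Gregorian.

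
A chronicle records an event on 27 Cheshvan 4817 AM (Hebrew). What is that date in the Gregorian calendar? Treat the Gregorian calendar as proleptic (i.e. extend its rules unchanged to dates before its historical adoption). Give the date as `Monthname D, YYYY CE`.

November 13, 1056 CE

Both dates share Julian Day Number 2107073; in the Gregorian calendar that is 13 November 1056 CE.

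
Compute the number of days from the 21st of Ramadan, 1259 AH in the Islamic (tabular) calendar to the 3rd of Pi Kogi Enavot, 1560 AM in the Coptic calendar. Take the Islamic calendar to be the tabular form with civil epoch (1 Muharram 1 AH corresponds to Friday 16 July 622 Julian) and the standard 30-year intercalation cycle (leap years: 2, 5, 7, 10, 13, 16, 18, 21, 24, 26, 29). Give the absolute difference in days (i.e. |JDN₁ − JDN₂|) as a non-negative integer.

First date → JDN 2394489; second date → JDN 2394817.
The interval is |2394489 − 2394817| = 328 days.

328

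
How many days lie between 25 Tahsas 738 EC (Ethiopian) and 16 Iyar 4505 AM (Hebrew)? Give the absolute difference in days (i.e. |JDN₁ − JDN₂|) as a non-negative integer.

First date → JDN 1993524; second date → JDN 1993282.
The interval is |1993524 − 1993282| = 242 days.

242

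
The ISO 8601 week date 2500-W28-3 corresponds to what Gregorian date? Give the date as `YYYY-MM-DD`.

2500-07-14

ISO week 1 of 2500 is the week containing the first Thursday of 2500.
Week 28, day 3 (Wednesday) lands on 2500-07-14.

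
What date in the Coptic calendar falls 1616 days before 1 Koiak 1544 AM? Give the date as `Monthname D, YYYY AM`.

Epip 2, 1539 AM

Counting 1616 days back from JDN 2388701 reaches JDN 2387085, which is Epip 2, 1539 AM.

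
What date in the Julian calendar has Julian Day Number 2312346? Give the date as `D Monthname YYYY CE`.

10 November 1618 CE

The Gregorian equivalent of JDN 2312346 is 20 November 1618.
In the Julian calendar that day is 10 November 1618 CE.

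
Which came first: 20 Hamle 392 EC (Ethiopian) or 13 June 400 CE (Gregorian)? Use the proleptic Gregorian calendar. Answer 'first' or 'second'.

second

The two dates have Julian Day Numbers 1867353 and 1867321 respectively.
Since 1867321 < 1867353, the second date comes first.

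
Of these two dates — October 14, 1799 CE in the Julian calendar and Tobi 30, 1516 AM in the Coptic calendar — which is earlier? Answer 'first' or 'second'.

first

First date → JDN 2378429; second date → JDN 2378533.
JDN 2378429 < JDN 2378533, so the first date is earlier.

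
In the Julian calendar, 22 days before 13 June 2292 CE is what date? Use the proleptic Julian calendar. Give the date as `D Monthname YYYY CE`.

The starting date is JDN 2558375; 2558375 − 22 = 2558353.
JDN 2558353 corresponds to 22 May 2292 CE.

22 May 2292 CE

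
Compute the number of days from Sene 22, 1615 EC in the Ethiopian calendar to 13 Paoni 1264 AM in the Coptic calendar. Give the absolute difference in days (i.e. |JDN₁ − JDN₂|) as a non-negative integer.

27402

First date → JDN 2314025; second date → JDN 2286623.
The interval is |2314025 − 2286623| = 27402 days.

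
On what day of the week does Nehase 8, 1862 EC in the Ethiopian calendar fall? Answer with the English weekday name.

In the Gregorian calendar this is 13 August 1870 (JDN 2404288).
Since JDN mod 7 = 5 (0 = Monday), the day is Saturday.

Saturday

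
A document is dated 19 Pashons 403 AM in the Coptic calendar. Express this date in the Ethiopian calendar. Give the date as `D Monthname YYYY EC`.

Julian Day Number of the source date = 1972118.
Converting JDN 1972118 to the Ethiopian calendar gives 19 Ginbot 679 EC.

19 Ginbot 679 EC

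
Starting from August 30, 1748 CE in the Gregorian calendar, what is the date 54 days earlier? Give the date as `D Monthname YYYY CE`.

The starting date is JDN 2359746; 2359746 − 54 = 2359692.
JDN 2359692 corresponds to 7 July 1748 CE.

7 July 1748 CE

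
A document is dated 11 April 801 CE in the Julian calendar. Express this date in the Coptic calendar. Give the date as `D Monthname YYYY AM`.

16 Parmouti 517 AM

The source date corresponds to 15 April 801 in the proleptic Gregorian calendar (JDN 2013724).
That day falls on 16 Parmouti 517 AM in the Coptic calendar.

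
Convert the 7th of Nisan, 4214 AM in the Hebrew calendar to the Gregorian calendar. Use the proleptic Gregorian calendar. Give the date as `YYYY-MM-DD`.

0454-03-23

Julian Day Number of the source date = 1886962.
Converting JDN 1886962 to the Gregorian calendar gives 23 March 454 CE.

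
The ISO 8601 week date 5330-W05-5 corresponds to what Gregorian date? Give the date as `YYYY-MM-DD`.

ISO week 1 of 5330 is the week containing the first Thursday of 5330.
Week 5, day 5 (Friday) lands on 5330-02-03.

5330-02-03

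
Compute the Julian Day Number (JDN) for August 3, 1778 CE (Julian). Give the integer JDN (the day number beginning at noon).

2370687

In the Gregorian calendar the same day is 14 August 1778.
JDN 2400001 is 17 November 1858 CE (Gregorian), MJD 0; the target day is −29314 days from there, so JDN = 2370687.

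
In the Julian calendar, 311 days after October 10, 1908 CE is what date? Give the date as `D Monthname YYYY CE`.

Counting 311 days forward from JDN 2418238 reaches JDN 2418549, which is 17 August 1909 CE.

17 August 1909 CE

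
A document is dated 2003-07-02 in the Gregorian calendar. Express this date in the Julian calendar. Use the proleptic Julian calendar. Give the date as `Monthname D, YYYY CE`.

At this point the Julian calendar is 13 days behind the Gregorian.
2 July 2003 Gregorian − 13 days → 19 June 2003 Julian.

June 19, 2003 CE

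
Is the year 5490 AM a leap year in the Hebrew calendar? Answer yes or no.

Hebrew year 5490 is year 18 of its 19-year Metonic cycle; leap years are at positions 3, 6, 8, 11, 14, 17, 19, so it is a common year (12 months).

no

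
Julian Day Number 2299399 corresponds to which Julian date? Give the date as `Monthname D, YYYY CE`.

JDN 2299399 is 10 June 1583 in the Gregorian calendar.
In the Julian calendar that day is May 31, 1583 CE.

May 31, 1583 CE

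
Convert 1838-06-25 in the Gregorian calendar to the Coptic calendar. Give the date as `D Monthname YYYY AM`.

Both dates share Julian Day Number 2392551; in the Coptic calendar that is 19 Paoni 1554 AM.

19 Paoni 1554 AM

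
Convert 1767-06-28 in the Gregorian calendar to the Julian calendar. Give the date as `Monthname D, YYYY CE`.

At this point the Julian calendar is 11 days behind the Gregorian.
28 June 1767 Gregorian − 11 days → 17 June 1767 Julian.

June 17, 1767 CE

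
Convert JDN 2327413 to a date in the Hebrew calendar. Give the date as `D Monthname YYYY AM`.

8 Adar 5420 AM

JDN 2327413 is 20 February 1660 in the Gregorian calendar.
In the Hebrew calendar that day is 8 Adar 5420 AM.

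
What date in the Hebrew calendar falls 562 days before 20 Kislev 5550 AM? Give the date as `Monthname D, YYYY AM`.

Iyar 18, 5548 AM

Counting 562 days back from JDN 2374821 reaches JDN 2374259, which is Iyar 18, 5548 AM.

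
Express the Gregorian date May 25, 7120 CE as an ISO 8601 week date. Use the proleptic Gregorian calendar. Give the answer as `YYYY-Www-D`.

The weekday is Tuesday (ISO weekday 2).
That Tuesday belongs to ISO week 22 of ISO year 7120.

7120-W22-2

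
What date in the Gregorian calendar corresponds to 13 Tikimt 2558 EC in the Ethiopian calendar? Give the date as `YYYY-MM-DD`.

Julian Day Number of the source date = 2658207.
Converting JDN 2658207 to the Gregorian calendar gives 27 October 2565 CE.

2565-10-27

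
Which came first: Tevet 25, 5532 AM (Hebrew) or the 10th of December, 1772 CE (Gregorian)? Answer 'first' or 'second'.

First date → JDN 2368270; second date → JDN 2368614.
JDN 2368270 < JDN 2368614, so the first date is earlier.

first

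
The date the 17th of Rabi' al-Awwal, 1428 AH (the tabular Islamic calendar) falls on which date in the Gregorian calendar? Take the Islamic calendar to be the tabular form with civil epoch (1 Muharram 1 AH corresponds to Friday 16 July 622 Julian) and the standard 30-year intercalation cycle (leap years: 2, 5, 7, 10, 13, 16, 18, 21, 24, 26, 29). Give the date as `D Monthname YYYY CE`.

5 April 2007 CE

Both dates share Julian Day Number 2454196; in the Gregorian calendar that is 5 April 2007 CE.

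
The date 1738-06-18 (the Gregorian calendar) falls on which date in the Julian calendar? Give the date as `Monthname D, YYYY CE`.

At this point the Julian calendar is 11 days behind the Gregorian.
18 June 1738 Gregorian − 11 days → 7 June 1738 Julian.

June 7, 1738 CE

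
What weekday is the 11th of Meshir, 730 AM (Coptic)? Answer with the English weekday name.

Equivalently 11 February 1014 Gregorian, JDN 2091457.
2091457 ≡ 4 (mod 7); counting from Monday = 0 gives Friday.

Friday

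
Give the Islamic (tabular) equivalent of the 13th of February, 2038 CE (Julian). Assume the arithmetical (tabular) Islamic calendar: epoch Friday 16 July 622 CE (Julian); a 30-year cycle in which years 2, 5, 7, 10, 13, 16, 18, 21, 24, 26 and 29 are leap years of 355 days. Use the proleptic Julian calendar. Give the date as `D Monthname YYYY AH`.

21 Muharram 1460 AH

The source date corresponds to 26 February 2038 in the Gregorian calendar (JDN 2465481).
That day falls on 21 Muharram 1460 AH in the tabular Islamic calendar.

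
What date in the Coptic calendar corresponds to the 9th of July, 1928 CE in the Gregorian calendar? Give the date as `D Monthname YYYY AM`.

2 Epip 1644 AM

Both dates share Julian Day Number 2425437; in the Coptic calendar that is 2 Epip 1644 AM.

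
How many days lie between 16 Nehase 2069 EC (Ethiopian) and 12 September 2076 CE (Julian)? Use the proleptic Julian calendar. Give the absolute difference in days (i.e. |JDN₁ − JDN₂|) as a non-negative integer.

First date → JDN 2479903; second date → JDN 2479572.
The interval is |2479903 − 2479572| = 331 days.

331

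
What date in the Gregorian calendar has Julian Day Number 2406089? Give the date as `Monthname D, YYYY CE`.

July 19, 1875 CE

JDN 2451545 is 1 Jan 2000; 2406089 is −45456 days from there.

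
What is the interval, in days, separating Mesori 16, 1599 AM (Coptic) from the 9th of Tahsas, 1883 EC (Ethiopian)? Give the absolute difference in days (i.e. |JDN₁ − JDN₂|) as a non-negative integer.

2675

JDN of the first date = 2409044.
JDN of the second date = 2411719.
|2411719 − 2409044| = 2675.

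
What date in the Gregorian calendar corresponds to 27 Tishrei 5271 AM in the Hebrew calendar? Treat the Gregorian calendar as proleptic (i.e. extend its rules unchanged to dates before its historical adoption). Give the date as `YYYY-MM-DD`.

1510-10-11

Both dates share Julian Day Number 2272859; in the Gregorian calendar that is 11 October 1510 CE.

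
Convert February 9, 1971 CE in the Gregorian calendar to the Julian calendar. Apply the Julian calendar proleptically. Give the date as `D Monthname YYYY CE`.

For dates in this range the Gregorian date is 13 days ahead of the Julian.
9 February 1971 Gregorian − 13 days → 27 January 1971 Julian.

27 January 1971 CE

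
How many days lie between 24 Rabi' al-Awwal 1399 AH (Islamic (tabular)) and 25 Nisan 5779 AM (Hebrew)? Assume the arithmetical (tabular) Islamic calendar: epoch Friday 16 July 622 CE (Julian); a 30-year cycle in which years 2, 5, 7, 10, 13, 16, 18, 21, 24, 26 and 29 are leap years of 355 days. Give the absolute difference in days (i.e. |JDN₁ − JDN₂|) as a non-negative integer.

14677

JDN of the first date = 2443927.
JDN of the second date = 2458604.
|2458604 − 2443927| = 14677.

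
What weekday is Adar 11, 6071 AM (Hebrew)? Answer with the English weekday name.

Equivalently 2 March 2311 Gregorian, JDN 2565195.
Since JDN mod 7 = 3 (0 = Monday), the day is Thursday.

Thursday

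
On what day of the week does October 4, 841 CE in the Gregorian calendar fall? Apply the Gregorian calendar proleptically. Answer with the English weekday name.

Since JDN mod 7 = 4 (0 = Monday), the day is Friday.

Friday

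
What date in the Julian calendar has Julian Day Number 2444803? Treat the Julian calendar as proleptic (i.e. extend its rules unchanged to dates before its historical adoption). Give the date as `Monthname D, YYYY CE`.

July 4, 1981 CE

JDN 2444803 is 17 July 1981 in the Gregorian calendar.
In the Julian calendar that day is July 4, 1981 CE.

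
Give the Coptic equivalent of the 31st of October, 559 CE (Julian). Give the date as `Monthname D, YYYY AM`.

Hathor 3, 276 AM

Julian Day Number of the source date = 1925536.
Converting JDN 1925536 to the Coptic calendar gives 3 Hathor 276 AM.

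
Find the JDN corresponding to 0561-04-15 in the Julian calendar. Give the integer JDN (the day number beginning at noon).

In the proleptic Gregorian calendar the same day is 17 April 561.
JDN 2451545 is 1 January 2000 CE (Gregorian); the target day is −525477 days from there, so JDN = 1926068.

1926068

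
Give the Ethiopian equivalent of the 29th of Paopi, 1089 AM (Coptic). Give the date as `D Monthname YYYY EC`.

29 Tikimt 1365 EC

The source date corresponds to 3 November 1372 in the proleptic Gregorian calendar (JDN 2222480).
That day falls on 29 Tikimt 1365 EC in the Ethiopian calendar.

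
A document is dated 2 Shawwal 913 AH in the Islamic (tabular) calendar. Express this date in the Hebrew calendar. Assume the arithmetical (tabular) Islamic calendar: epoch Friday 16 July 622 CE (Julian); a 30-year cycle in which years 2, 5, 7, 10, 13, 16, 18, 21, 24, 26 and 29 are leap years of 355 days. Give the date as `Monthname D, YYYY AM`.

Both dates share Julian Day Number 2271889; in the Hebrew calendar that is 3 Adar 5268 AM.

Adar 3, 5268 AM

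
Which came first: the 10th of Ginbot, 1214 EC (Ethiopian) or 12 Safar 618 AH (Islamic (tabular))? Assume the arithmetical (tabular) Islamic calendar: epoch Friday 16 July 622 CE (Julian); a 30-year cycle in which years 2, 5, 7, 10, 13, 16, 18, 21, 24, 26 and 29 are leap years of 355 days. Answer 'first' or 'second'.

second

The two dates have Julian Day Numbers 2167518 and 2167125 respectively.
Since 2167125 < 2167518, the second date comes first.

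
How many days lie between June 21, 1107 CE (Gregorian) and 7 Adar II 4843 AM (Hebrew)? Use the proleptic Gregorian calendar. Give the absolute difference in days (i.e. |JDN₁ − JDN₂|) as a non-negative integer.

8872

First date → JDN 2125554; second date → JDN 2116682.
The interval is |2125554 − 2116682| = 8872 days.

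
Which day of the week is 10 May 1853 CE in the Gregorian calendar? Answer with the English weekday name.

2397984 ≡ 1 (mod 7); counting from Monday = 0 gives Tuesday.

Tuesday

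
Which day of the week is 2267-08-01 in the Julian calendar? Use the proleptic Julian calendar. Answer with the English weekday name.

Friday

Equivalently 16 August 2267 Gregorian, JDN 2549292.
JDN 2549292 mod 7 = 4, and JDN 0 was a Monday, so this is a Friday.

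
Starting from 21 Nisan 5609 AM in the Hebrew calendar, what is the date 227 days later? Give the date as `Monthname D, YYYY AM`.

Kislev 11, 5610 AM

Counting 227 days forward from JDN 2396496 reaches JDN 2396723, which is Kislev 11, 5610 AM.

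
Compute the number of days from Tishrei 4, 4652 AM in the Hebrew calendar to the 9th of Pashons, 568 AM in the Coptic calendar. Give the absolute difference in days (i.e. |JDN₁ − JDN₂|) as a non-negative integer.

First date → JDN 2046750; second date → JDN 2032375.
The interval is |2046750 − 2032375| = 14375 days.

14375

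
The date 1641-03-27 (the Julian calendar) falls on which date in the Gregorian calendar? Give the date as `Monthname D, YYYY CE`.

April 6, 1641 CE

For dates in this range the Gregorian date is 10 days ahead of the Julian.
27 March 1641 Julian + 10 days → 6 April 1641 Gregorian.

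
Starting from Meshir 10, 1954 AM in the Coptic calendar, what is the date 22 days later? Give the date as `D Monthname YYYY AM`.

2 Paremhat 1954 AM

JDN of Meshir 10, 1954 AM = 2538522.
2538522 + 22 = 2538544.
JDN 2538544 in the Coptic calendar is 2 Paremhat 1954 AM.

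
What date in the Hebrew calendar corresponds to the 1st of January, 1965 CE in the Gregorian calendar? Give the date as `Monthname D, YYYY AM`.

Tevet 27, 5725 AM

Julian Day Number of the source date = 2438762.
Converting JDN 2438762 to the Hebrew calendar gives 27 Tevet 5725 AM.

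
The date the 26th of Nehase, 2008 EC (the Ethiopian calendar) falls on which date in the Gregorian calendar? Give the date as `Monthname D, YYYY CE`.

September 1, 2016 CE

Both dates share Julian Day Number 2457633; in the Gregorian calendar that is 1 September 2016 CE.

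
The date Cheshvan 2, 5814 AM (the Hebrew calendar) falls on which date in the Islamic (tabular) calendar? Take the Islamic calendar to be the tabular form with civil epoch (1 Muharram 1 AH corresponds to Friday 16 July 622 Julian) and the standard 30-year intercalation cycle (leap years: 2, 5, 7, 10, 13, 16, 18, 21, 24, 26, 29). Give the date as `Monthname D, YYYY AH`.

Rabi' al-Awwal 1, 1476 AH

Both dates share Julian Day Number 2471190; in the tabular Islamic calendar that is 1 Rabi' al-Awwal 1476 AH.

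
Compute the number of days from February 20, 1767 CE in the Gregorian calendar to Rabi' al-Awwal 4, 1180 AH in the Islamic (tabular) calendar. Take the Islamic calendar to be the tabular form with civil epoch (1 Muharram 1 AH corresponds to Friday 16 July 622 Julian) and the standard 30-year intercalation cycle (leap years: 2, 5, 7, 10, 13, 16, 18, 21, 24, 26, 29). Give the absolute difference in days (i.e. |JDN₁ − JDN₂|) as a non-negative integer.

194

JDN of the first date = 2366494.
JDN of the second date = 2366300.
|2366300 − 2366494| = 194.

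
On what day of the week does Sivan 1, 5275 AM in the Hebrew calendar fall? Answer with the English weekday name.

This is JDN 2274546 (25 May 1515 Gregorian).
Since JDN mod 7 = 1 (0 = Monday), the day is Tuesday.

Tuesday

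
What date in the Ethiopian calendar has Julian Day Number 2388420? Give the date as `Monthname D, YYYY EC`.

Yekatit 26, 1819 EC

The Gregorian equivalent of JDN 2388420 is 4 March 1827.
In the Ethiopian calendar that day is Yekatit 26, 1819 EC.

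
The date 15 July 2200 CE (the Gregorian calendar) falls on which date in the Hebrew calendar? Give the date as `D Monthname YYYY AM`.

Julian Day Number of the source date = 2524789.
Converting JDN 2524789 to the Hebrew calendar gives 2 Av 5960 AM.

2 Av 5960 AM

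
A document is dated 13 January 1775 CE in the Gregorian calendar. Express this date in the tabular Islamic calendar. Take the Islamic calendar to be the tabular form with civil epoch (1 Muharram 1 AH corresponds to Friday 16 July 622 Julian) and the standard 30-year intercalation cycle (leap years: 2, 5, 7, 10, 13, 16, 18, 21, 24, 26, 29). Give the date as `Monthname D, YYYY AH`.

Julian Day Number of the source date = 2369378.
Converting JDN 2369378 to the tabular Islamic calendar gives 11 Dhu al-Qa'dah 1188 AH.

Dhu al-Qa'dah 11, 1188 AH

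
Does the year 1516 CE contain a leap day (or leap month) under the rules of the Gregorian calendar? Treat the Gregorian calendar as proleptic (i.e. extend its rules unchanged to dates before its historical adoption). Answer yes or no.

1516 is divisible by 4 and not by 100, so it is a leap year.

yes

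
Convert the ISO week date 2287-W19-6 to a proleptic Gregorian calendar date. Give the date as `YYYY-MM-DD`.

2287-05-14

ISO week 1 of 2287 is the week containing the first Thursday of 2287.
Week 19, day 6 (Saturday) lands on 2287-05-14.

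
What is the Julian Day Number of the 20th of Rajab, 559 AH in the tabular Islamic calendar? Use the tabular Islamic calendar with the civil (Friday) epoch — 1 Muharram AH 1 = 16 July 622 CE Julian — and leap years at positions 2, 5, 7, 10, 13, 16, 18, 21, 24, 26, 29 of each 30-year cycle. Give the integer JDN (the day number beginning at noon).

2146373

In the proleptic Gregorian calendar the same day is 20 June 1164.
JDN 2451545 is 1 January 2000 CE (Gregorian); the target day is −305172 days from there, so JDN = 2146373.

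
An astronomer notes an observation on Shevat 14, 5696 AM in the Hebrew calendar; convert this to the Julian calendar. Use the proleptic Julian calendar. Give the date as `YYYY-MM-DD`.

1936-01-25

The source date corresponds to 7 February 1936 in the Gregorian calendar (JDN 2428206).
That day falls on 25 January 1936 CE in the Julian calendar.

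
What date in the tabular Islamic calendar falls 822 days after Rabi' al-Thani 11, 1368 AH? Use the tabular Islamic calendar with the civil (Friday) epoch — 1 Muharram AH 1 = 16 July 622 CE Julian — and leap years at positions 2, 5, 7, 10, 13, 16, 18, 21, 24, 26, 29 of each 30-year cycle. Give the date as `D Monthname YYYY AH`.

6 Sha'ban 1370 AH

Counting 822 days forward from JDN 2432958 reaches JDN 2433780, which is 6 Sha'ban 1370 AH.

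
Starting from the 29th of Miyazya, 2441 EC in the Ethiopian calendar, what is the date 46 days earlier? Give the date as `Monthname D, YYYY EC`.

Counting 46 days back from JDN 2615669 reaches JDN 2615623, which is Megabit 13, 2441 EC.

Megabit 13, 2441 EC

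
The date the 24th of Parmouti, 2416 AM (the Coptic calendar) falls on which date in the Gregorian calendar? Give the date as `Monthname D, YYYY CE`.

Both dates share Julian Day Number 2707342; in the Gregorian calendar that is 8 May 2700 CE.

May 8, 2700 CE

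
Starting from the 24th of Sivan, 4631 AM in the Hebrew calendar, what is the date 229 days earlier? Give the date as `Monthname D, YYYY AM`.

The starting date is JDN 2039358; 2039358 − 229 = 2039129.
JDN 2039129 corresponds to Kislev 2, 4631 AM.

Kislev 2, 4631 AM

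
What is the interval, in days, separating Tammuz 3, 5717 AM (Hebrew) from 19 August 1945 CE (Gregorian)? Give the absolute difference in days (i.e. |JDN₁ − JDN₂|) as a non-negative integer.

4335

JDN of the first date = 2436022.
JDN of the second date = 2431687.
|2431687 − 2436022| = 4335.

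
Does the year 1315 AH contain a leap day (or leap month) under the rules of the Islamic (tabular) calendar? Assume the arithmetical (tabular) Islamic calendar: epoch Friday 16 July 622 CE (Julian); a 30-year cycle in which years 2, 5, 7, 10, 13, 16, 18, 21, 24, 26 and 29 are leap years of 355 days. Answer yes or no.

Year 1315 AH is year 25 of its 30-year cycle; leap positions are 2, 5, 7, 10, 13, 16, 18, 21, 24, 26, 29, so it is a common year (354 days).

no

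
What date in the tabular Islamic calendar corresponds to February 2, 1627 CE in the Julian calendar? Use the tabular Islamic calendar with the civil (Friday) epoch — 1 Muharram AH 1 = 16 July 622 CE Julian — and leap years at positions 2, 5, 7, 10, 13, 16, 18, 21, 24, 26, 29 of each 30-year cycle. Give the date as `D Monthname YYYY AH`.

26 Jumada al-Awwal 1036 AH

Julian Day Number of the source date = 2315352.
Converting JDN 2315352 to the tabular Islamic calendar gives 26 Jumada al-Awwal 1036 AH.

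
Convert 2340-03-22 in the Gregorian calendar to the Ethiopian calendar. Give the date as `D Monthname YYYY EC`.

10 Megabit 2332 EC

Julian Day Number of the source date = 2575808.
Converting JDN 2575808 to the Ethiopian calendar gives 10 Megabit 2332 EC.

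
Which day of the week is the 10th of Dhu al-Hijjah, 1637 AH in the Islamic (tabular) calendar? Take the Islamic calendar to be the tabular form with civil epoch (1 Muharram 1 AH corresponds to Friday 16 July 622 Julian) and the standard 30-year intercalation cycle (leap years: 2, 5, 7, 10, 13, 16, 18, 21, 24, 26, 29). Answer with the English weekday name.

Sunday

Equivalently 30 September 2210 Gregorian, JDN 2528518.
JDN 2528518 mod 7 = 6, and JDN 0 was a Monday, so this is a Sunday.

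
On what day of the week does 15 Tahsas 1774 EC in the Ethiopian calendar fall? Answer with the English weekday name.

Saturday

Equivalently 22 December 1781 Gregorian, JDN 2371913.
JDN 2371913 mod 7 = 5, and JDN 0 was a Monday, so this is a Saturday.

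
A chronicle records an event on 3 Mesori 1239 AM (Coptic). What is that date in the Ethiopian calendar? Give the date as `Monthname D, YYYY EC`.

Nehase 3, 1515 EC

The source date corresponds to 6 August 1523 in the proleptic Gregorian calendar (JDN 2277541).
That day falls on 3 Nehase 1515 EC in the Ethiopian calendar.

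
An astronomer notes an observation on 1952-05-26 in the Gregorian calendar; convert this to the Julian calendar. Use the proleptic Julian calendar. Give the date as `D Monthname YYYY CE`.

The Julian–Gregorian offset here is 13 days (Julian trailing).
26 May 1952 Gregorian − 13 days → 13 May 1952 Julian.

13 May 1952 CE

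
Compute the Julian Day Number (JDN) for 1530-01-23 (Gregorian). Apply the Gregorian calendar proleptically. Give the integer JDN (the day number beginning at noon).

2279903

JDN 2400001 is 17 November 1858 CE (Gregorian), MJD 0; the target day is −120098 days from there, so JDN = 2279903.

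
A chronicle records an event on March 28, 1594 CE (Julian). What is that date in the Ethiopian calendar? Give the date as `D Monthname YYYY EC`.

2 Miyazya 1586 EC

Julian Day Number of the source date = 2303353.
Converting JDN 2303353 to the Ethiopian calendar gives 2 Miyazya 1586 EC.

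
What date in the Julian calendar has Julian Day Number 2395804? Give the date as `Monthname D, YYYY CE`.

JDN 2395804 is 22 May 1847 in the Gregorian calendar.
In the Julian calendar that day is May 10, 1847 CE.

May 10, 1847 CE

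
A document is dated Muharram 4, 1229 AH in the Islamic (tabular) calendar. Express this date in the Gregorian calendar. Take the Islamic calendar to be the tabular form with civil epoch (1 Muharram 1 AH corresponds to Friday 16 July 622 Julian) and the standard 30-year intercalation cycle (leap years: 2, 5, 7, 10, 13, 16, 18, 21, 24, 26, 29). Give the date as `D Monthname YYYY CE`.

27 December 1813 CE

Both dates share Julian Day Number 2383605; in the Gregorian calendar that is 27 December 1813 CE.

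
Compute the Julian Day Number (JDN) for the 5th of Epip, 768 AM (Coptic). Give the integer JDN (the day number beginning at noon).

Equivalently 5 July 1052 (proleptic Gregorian).
JDN 2299161 is 15 October 1582 CE (Gregorian); the target day is −193680 days from there, so JDN = 2105481.

2105481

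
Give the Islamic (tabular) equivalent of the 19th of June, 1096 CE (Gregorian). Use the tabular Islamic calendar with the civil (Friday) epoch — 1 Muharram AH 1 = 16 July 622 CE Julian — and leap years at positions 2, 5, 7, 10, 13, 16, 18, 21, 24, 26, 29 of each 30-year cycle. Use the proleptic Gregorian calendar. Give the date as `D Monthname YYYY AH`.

Both dates share Julian Day Number 2121536; in the tabular Islamic calendar that is 18 Jumada al-Thani 489 AH.

18 Jumada al-Thani 489 AH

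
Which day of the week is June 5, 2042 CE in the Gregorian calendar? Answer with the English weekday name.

Thursday

JDN 2467041 mod 7 = 3, and JDN 0 was a Monday, so this is a Thursday.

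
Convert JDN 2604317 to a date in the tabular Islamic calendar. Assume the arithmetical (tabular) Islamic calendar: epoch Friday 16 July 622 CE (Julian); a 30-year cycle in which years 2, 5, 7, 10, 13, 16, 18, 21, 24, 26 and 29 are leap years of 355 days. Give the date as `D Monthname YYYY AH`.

JDN 2604317 is 11 April 2418 in the Gregorian calendar.
In the tabular Islamic calendar that day is 5 Dhu al-Qa'dah 1851 AH.

5 Dhu al-Qa'dah 1851 AH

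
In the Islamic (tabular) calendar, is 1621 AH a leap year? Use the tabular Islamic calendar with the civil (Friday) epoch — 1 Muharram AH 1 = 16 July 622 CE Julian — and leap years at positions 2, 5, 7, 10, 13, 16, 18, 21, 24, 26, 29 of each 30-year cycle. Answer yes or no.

Year 1621 AH is year 1 of its 30-year cycle; leap positions are 2, 5, 7, 10, 13, 16, 18, 21, 24, 26, 29, so it is a common year (354 days).

no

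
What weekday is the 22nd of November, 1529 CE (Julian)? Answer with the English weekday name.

In the proleptic Gregorian calendar this is 2 December 1529 (JDN 2279851).
2279851 ≡ 0 (mod 7); counting from Monday = 0 gives Monday.

Monday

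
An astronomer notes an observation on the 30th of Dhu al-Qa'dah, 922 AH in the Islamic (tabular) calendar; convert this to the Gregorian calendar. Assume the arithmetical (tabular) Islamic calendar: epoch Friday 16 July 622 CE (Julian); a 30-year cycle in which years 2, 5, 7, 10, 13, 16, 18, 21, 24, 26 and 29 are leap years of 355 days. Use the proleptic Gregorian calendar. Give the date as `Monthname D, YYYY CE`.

Both dates share Julian Day Number 2275136; in the Gregorian calendar that is 4 January 1517 CE.

January 4, 1517 CE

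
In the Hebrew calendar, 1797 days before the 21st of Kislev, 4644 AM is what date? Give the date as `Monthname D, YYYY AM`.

Tevet 25, 4639 AM

Counting 1797 days back from JDN 2043902 reaches JDN 2042105, which is Tevet 25, 4639 AM.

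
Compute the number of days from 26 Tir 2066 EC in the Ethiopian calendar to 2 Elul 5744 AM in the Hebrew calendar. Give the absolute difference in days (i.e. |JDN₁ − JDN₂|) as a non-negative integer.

First date → JDN 2478607; second date → JDN 2445943.
The interval is |2478607 − 2445943| = 32664 days.

32664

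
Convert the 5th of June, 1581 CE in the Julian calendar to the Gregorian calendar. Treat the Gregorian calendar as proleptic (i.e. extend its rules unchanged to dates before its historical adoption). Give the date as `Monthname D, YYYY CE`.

At this point the Julian calendar is 10 days behind the Gregorian.
5 June 1581 Julian + 10 days → 15 June 1581 Gregorian.

June 15, 1581 CE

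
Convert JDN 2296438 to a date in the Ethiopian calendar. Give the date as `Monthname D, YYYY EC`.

Miyazya 27, 1567 EC

The proleptic Gregorian equivalent of JDN 2296438 is 2 May 1575.
In the Ethiopian calendar that day is Miyazya 27, 1567 EC.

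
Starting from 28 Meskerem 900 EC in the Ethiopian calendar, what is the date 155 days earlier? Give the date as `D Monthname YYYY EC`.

29 Miyazya 899 EC

The starting date is JDN 2052608; 2052608 − 155 = 2052453.
JDN 2052453 corresponds to 29 Miyazya 899 EC.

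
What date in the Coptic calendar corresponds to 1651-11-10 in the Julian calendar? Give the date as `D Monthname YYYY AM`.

Julian Day Number of the source date = 2324399.
Converting JDN 2324399 to the Coptic calendar gives 13 Hathor 1368 AM.

13 Hathor 1368 AM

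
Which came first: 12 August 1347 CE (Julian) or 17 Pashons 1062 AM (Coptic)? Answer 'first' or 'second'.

The two dates have Julian Day Numbers 2213273 and 2212816 respectively.
Since 2212816 < 2213273, the second date comes first.

second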